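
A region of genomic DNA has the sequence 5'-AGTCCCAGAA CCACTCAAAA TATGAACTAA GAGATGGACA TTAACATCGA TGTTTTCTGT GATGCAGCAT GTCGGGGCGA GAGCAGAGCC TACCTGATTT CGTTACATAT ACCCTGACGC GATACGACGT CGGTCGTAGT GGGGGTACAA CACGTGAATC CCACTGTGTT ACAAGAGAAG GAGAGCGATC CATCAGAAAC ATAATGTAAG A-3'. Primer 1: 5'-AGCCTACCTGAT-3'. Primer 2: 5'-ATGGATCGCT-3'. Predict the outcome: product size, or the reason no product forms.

Yes — a 107 bp product.

Primer 1 (AGCCTACCTGAT) matches the top strand at positions 87–98; it acts as a forward primer.
Primer 2's reverse complement is AGCGATCCAT, matching the top strand at positions 184–193; it acts as a reverse primer.
The 3' ends face each other across positions 87–193, giving a 107 bp product.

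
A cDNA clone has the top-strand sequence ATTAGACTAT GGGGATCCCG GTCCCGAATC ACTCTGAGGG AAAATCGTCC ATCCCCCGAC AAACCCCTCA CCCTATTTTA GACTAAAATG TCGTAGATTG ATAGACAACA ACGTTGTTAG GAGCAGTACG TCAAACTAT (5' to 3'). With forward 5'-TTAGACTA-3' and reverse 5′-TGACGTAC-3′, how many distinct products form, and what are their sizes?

Two products: 132 bp, 56 bp

The forward primer TTAGACTA matches the top strand at positions 2–9, 78–85.
The reverse primer's reverse complement is GTACGTCA, matching at positions 126–133.
Each forward site pairs with the reverse site to give a product ending at position 133: sizes 132, 56 bp.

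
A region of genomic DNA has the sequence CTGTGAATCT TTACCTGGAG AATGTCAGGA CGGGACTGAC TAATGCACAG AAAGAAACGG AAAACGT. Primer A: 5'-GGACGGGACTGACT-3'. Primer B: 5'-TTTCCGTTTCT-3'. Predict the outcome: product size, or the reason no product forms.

Primer A (GGACGGGACTGACT) matches the top strand at positions 28–41; it acts as a forward primer.
Primer B's reverse complement is AGAAACGGAAA, matching the top strand at positions 53–63; it acts as a reverse primer.
The 3' ends face each other across positions 28–63, giving a 36 bp product.

Yes — a 36 bp product.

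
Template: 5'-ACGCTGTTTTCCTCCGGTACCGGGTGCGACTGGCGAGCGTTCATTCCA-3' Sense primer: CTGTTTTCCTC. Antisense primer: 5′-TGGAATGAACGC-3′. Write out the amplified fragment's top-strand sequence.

5'-CTGTTTTCCTCCGGTACCGGGTGCGACTGGCGAGCGTTCATTCCA-3'

The forward primer matches the template at positions 4–14.
Reverse complement of the reverse primer: GCGTTCATTCCA. This occurs on the top strand at positions 37–48.
The product is the template from position 4 through 48 (45 bp).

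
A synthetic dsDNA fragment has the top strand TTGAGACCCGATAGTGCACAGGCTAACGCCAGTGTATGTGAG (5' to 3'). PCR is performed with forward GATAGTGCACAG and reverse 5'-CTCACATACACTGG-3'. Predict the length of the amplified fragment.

33 bp

The forward primer matches the template at positions 10–21.
The reverse primer's reverse complement is CCAGTGTATGTGAG, which matches the template at positions 29–42.
Amplicon spans positions 10–42: 33 bp.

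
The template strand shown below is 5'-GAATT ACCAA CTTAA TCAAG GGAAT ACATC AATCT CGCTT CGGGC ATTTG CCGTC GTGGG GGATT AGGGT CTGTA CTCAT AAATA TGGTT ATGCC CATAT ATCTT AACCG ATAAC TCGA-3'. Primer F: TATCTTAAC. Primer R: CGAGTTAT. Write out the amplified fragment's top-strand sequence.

5'-TATCTTAACCGATAACTCG-3'

Scanning the template, TATCTTAAC occurs at positions 100–108; this primer anneals to the bottom strand there with its 3' end pointing downstream.
Taking the reverse complement of CGAGTTAT gives ATAACTCG, found at positions 111–118 on the template; the primer anneals here to the top strand with its 3' end pointing upstream.
The product is the template from position 100 through 118 (19 bp).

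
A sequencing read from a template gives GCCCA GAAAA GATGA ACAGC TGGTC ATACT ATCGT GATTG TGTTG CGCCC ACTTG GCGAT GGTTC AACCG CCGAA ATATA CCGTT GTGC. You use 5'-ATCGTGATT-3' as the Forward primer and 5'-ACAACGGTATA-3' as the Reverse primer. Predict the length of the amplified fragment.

57 bp

Forward primer ATCGTGATT is found on the top strand at positions 31–39.
Taking the reverse complement of ACAACGGTATA gives TATACCGTTGT, found at positions 77–87 on the template; the primer anneals here to the top strand with its 3' end pointing upstream.
Product length = (reverse-primer end) − (forward-primer start) + 1 = 87 − 31 + 1 = 57 bp.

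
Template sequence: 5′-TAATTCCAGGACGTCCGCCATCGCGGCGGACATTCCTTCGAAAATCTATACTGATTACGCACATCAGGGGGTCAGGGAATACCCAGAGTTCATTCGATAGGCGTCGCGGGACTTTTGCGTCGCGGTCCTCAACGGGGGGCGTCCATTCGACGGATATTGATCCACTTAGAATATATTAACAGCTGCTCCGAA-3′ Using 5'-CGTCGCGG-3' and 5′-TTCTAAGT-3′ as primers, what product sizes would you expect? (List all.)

70 bp, 54 bp

The forward primer CGTCGCGG matches the top strand at positions 102–109, 118–125.
The reverse primer's reverse complement is ACTTAGAA, matching at positions 164–171.
Each forward site pairs with the reverse site to give a product ending at position 171: sizes 70, 54 bp.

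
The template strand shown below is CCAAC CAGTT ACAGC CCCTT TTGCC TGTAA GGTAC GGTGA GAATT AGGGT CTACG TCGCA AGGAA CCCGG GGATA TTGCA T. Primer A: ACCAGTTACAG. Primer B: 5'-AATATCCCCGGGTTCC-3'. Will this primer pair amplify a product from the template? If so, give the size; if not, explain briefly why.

Primer A (ACCAGTTACAG) matches the top strand at positions 4–14; it acts as a forward primer.
Primer B's reverse complement is GGAACCCGGGGATATT, matching the top strand at positions 62–77; it acts as a reverse primer.
The 3' ends face each other across positions 4–77, giving a 74 bp product.

Yes — a 74 bp product.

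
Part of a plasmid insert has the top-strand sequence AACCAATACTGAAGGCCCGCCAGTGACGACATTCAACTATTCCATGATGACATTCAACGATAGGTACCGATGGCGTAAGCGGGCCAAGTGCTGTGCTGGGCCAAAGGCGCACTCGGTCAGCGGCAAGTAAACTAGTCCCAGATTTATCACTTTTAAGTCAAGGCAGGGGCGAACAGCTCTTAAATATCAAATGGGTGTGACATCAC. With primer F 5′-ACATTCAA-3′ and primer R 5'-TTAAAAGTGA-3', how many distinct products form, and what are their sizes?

The forward primer ACATTCAA matches the top strand at positions 29–36, 50–57.
The reverse primer's reverse complement is TCACTTTTAA, matching at positions 147–156.
Each forward site pairs with the reverse site to give a product ending at position 156: sizes 128, 107 bp.

Two products: 128 bp, 107 bp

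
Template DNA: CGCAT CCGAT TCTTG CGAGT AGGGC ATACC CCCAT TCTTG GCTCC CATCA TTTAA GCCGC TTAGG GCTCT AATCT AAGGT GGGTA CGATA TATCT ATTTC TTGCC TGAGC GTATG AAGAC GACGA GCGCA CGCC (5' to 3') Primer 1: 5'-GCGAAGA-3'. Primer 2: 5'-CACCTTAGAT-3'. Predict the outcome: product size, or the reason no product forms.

Primer 1 (GCGAAGA) does not match the top strand, and its reverse complement TCTTCGC does not match either.
With no annealing site for primer 1, no amplification occurs.

No product — primer 1 has no binding site in the template.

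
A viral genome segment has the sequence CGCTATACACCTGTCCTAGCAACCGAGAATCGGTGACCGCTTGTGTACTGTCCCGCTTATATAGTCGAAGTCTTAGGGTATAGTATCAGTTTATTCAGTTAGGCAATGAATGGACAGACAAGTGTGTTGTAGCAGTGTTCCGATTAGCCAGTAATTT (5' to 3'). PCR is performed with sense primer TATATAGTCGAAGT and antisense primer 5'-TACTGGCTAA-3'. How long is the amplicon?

Scanning the template, TATATAGTCGAAGT occurs at positions 58–71; this primer anneals to the bottom strand there with its 3' end pointing downstream.
The reverse primer's reverse complement is TTAGCCAGTA, which matches the template at positions 144–153.
Product length = (reverse-primer end) − (forward-primer start) + 1 = 153 − 58 + 1 = 96 bp.

96 bp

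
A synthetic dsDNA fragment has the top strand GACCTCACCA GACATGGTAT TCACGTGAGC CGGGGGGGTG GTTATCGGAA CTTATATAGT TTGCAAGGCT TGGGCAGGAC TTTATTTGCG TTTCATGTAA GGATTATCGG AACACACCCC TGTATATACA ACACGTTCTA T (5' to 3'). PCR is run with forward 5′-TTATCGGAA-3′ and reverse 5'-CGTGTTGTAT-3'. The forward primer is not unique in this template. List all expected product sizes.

94 bp, 32 bp

The forward primer TTATCGGAA matches the top strand at positions 42–50, 104–112.
The reverse primer's reverse complement is ATACAACACG, matching at positions 126–135.
Each forward site pairs with the reverse site to give a product ending at position 135: sizes 94, 32 bp.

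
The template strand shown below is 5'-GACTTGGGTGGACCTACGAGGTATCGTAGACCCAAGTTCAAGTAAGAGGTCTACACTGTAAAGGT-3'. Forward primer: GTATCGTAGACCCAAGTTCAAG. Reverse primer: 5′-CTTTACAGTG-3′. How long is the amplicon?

Scanning the template, GTATCGTAGACCCAAGTTCAAG occurs at positions 21–42; this primer anneals to the bottom strand there with its 3' end pointing downstream.
Reverse complement of the reverse primer: CACTGTAAAG. This occurs on the top strand at positions 54–63.
The product runs from position 21 to position 63, so its length is 63 − 21 + 1 = 43 bp.

43 bp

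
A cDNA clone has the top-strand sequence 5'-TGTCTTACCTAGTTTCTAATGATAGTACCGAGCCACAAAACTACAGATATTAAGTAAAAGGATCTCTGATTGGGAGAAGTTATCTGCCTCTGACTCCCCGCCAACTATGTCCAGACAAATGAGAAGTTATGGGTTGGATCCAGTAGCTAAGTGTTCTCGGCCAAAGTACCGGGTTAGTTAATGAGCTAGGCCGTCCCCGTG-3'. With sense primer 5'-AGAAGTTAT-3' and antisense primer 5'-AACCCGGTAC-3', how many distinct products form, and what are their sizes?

Two products: 101 bp, 54 bp

The forward primer AGAAGTTAT matches the top strand at positions 75–83, 122–130.
The reverse primer's reverse complement is GTACCGGGTT, matching at positions 166–175.
Each forward site pairs with the reverse site to give a product ending at position 175: sizes 101, 54 bp.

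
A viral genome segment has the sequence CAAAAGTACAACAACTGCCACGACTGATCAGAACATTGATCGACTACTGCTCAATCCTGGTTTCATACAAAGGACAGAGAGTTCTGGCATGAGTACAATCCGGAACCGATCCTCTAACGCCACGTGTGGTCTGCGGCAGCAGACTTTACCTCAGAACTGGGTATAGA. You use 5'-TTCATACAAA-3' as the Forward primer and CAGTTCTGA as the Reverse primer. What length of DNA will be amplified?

98 bp

The forward primer matches the template at positions 62–71.
The reverse primer's reverse complement is TCAGAACTG, which matches the template at positions 151–159.
Product length = (reverse-primer end) − (forward-primer start) + 1 = 159 − 62 + 1 = 98 bp.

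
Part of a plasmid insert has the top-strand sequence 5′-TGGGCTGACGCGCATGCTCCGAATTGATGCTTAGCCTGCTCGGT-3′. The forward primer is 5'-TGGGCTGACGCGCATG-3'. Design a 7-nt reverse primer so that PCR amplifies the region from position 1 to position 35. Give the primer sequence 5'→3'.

5'-GCTAAGC-3'

The product's 3' end on the top strand is position 35.
The reverse primer anneals to the top strand over positions 29–35, i.e. to GCTTAGC.
Its sequence written 5'→3' is the reverse complement: GCTAAGC.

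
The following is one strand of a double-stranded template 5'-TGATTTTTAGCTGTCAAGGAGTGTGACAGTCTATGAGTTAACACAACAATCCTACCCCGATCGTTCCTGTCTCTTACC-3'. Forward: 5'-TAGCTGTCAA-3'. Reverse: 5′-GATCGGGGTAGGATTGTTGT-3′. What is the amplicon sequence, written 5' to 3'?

5'-TAGCTGTCAAGGAGTGTGACAGTCTATGAGTTAACACAACAATCCTACCCCGATC-3'

Forward primer TAGCTGTCAA is found on the top strand at positions 8–17.
The reverse primer's reverse complement is ACAACAATCCTACCCCGATC, which matches the template at positions 43–62.
The product is the template from position 8 through 62 (55 bp).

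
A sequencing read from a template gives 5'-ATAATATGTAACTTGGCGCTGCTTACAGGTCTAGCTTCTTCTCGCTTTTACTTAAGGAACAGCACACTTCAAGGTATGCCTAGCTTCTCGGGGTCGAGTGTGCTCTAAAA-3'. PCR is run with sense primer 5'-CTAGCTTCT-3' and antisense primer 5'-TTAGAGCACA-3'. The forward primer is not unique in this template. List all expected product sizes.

78 bp, 29 bp

The forward primer CTAGCTTCT matches the top strand at positions 31–39, 80–88.
The reverse primer's reverse complement is TGTGCTCTAA, matching at positions 99–108.
Each forward site pairs with the reverse site to give a product ending at position 108: sizes 78, 29 bp.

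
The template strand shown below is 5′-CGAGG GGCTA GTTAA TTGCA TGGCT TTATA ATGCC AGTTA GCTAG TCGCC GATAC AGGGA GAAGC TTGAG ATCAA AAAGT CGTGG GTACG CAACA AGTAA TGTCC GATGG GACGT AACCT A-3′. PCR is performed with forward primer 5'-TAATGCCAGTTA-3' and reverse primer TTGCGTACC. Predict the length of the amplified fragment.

Forward primer TAATGCCAGTTA is found on the top strand at positions 29–40.
The reverse primer's reverse complement is GGTACGCAA, which matches the template at positions 85–93.
The product runs from position 29 to position 93, so its length is 93 − 29 + 1 = 65 bp.

65 bp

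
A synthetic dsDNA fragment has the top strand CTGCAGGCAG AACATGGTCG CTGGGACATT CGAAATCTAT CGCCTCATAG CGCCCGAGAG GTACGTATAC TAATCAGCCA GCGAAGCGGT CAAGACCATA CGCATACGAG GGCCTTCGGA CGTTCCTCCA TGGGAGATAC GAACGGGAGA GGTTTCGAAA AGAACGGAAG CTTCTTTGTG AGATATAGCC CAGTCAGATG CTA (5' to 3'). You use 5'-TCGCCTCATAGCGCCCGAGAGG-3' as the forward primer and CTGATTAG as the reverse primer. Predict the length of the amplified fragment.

38 bp

Forward primer TCGCCTCATAGCGCCCGAGAGG is found on the top strand at positions 40–61.
The reverse primer's reverse complement is CTAATCAG, which matches the template at positions 70–77.
Product length = (reverse-primer end) − (forward-primer start) + 1 = 77 − 40 + 1 = 38 bp.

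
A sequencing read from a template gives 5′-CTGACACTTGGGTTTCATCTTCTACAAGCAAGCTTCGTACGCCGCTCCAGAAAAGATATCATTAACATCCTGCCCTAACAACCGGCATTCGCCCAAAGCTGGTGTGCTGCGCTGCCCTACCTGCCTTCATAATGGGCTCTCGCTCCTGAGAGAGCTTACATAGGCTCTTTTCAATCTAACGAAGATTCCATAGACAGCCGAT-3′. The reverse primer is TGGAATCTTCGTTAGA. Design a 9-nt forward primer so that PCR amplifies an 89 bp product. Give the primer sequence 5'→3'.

5'-GTGTGCTGC-3'

The reverse primer's reverse complement TCTAACGAAGATTCCA matches the template at positions 175–190, so the product ends at position 190.
An 89 bp product then starts at position 190 − 89 + 1 = 102.
The forward primer is identical to the top strand there: GTGTGCTGC.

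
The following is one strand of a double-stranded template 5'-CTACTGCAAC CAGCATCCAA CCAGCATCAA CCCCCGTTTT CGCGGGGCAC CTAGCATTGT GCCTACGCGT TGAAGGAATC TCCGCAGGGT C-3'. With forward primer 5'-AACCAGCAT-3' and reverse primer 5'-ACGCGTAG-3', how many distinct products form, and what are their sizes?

The forward primer AACCAGCAT matches the top strand at positions 8–16, 19–27.
The reverse primer's reverse complement is CTACGCGT, matching at positions 63–70.
Each forward site pairs with the reverse site to give a product ending at position 70: sizes 63, 52 bp.

Two products: 63 bp, 52 bp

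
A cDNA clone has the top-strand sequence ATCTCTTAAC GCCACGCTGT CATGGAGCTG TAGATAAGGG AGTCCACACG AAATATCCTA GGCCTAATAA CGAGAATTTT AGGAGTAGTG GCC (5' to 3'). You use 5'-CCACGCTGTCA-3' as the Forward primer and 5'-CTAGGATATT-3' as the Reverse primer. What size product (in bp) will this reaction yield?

The forward primer matches the template at positions 12–22.
Reverse complement of the reverse primer: AATATCCTAG. This occurs on the top strand at positions 52–61.
Amplicon spans positions 12–61: 50 bp.

50 bp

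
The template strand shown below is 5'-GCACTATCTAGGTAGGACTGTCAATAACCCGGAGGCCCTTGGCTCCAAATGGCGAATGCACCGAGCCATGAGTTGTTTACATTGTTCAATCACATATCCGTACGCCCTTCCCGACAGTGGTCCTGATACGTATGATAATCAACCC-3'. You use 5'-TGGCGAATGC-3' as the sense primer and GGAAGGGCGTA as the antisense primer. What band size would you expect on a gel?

The forward primer matches the template at positions 50–59.
The reverse primer's reverse complement is TACGCCCTTCC, which matches the template at positions 101–111.
Amplicon spans positions 50–111: 62 bp.

62 bp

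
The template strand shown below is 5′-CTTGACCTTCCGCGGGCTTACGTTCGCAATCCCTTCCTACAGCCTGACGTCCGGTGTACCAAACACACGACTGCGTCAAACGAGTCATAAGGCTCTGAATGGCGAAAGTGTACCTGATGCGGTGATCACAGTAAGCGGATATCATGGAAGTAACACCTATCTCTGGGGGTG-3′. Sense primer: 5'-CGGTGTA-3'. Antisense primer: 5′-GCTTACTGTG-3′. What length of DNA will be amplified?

85 bp

The forward primer matches the template at positions 52–58.
Taking the reverse complement of GCTTACTGTG gives CACAGTAAGC, found at positions 127–136 on the template; the primer anneals here to the top strand with its 3' end pointing upstream.
Amplicon spans positions 52–136: 85 bp.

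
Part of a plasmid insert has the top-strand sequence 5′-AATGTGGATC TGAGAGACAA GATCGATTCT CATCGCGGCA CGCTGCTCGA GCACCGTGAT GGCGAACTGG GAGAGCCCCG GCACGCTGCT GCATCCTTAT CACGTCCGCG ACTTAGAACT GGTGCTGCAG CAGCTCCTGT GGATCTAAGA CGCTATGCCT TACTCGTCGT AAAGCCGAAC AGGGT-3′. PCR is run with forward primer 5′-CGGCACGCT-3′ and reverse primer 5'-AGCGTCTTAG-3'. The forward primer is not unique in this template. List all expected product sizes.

119 bp, 76 bp

The forward primer CGGCACGCT matches the top strand at positions 36–44, 79–87.
The reverse primer's reverse complement is CTAAGACGCT, matching at positions 145–154.
Each forward site pairs with the reverse site to give a product ending at position 154: sizes 119, 76 bp.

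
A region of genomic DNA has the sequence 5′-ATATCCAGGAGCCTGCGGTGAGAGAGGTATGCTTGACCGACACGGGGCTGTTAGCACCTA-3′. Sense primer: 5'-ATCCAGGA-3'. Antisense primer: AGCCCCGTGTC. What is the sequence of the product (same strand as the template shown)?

5'-ATCCAGGAGCCTGCGGTGAGAGAGGTATGCTTGACCGACACGGGGCT-3'

The forward primer matches the template at positions 3–10.
Taking the reverse complement of AGCCCCGTGTC gives GACACGGGGCT, found at positions 39–49 on the template; the primer anneals here to the top strand with its 3' end pointing upstream.
The product is the template from position 3 through 49 (47 bp).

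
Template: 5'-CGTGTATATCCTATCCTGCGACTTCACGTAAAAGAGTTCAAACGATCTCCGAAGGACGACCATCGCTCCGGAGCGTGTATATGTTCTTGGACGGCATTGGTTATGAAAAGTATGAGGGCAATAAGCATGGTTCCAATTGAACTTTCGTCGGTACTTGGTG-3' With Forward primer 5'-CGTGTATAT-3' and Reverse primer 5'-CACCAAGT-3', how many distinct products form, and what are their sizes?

The forward primer CGTGTATAT matches the top strand at positions 1–9, 74–82.
The reverse primer's reverse complement is ACTTGGTG, matching at positions 153–160.
Each forward site pairs with the reverse site to give a product ending at position 160: sizes 160, 87 bp.

Two products: 160 bp, 87 bp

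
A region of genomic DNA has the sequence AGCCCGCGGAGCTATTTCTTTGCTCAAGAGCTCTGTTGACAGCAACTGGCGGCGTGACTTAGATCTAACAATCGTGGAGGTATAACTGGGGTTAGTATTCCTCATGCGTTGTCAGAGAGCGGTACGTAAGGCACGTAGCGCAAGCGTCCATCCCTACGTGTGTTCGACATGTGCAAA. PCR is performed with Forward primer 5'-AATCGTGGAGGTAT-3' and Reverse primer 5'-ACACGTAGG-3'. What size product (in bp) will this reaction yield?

92 bp

The forward primer matches the template at positions 70–83.
Reverse complement of the reverse primer: CCTACGTGT. This occurs on the top strand at positions 153–161.
The product runs from position 70 to position 161, so its length is 161 − 70 + 1 = 92 bp.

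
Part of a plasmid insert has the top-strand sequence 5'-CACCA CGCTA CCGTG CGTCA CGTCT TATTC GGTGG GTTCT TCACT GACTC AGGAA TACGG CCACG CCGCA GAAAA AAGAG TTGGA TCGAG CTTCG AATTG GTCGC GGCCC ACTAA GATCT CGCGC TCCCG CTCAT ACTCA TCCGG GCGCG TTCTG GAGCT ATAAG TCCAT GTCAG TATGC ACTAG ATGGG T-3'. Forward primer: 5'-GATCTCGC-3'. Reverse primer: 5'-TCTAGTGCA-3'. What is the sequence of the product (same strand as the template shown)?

Forward primer GATCTCGC is found on the top strand at positions 116–123.
Reverse complement of the reverse primer: TGCACTAGA. This occurs on the top strand at positions 178–186.
The product is the template from position 116 through 186 (71 bp).

5'-GATCTCGCGCTCCCGCTCATACTCATCCGGGCGCGTTCTGGAGCTATAAGTCCATGTCAGTATGCACTAGA-3'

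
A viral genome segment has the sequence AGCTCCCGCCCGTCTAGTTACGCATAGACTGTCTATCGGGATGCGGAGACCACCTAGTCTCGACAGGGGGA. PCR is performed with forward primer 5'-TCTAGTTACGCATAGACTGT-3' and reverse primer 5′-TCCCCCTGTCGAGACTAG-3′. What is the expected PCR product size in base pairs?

The forward primer matches the template at positions 13–32.
Reverse complement of the reverse primer: CTAGTCTCGACAGGGGGA. This occurs on the top strand at positions 54–71.
The product runs from position 13 to position 71, so its length is 71 − 13 + 1 = 59 bp.

59 bp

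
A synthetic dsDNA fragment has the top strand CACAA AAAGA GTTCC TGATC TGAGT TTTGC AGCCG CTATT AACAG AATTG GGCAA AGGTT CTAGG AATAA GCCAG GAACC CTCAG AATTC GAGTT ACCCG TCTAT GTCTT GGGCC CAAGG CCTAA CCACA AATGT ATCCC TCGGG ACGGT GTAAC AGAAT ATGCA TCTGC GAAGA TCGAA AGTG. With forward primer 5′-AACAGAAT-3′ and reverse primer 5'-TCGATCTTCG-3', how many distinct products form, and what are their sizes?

The forward primer AACAGAAT matches the top strand at positions 41–48, 153–160.
The reverse primer's reverse complement is CGAAGATCGA, matching at positions 170–179.
Each forward site pairs with the reverse site to give a product ending at position 179: sizes 139, 27 bp.

Two products: 139 bp, 27 bp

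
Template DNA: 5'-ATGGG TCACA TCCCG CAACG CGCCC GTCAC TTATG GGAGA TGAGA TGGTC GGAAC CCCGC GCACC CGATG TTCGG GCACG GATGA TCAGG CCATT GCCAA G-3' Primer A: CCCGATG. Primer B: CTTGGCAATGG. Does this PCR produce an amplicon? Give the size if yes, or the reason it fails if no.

Yes — a 38 bp product.

Primer A (CCCGATG) matches the top strand at positions 64–70; it acts as a forward primer.
Primer B's reverse complement is CCATTGCCAAG, matching the top strand at positions 91–101; it acts as a reverse primer.
The 3' ends face each other across positions 64–101, giving a 38 bp product.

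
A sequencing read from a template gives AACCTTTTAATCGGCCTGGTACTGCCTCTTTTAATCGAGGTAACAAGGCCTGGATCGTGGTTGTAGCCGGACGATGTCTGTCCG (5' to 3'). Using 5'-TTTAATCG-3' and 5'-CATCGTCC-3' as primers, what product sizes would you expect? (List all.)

71 bp, 47 bp

The forward primer TTTAATCG matches the top strand at positions 6–13, 30–37.
The reverse primer's reverse complement is GGACGATG, matching at positions 69–76.
Each forward site pairs with the reverse site to give a product ending at position 76: sizes 71, 47 bp.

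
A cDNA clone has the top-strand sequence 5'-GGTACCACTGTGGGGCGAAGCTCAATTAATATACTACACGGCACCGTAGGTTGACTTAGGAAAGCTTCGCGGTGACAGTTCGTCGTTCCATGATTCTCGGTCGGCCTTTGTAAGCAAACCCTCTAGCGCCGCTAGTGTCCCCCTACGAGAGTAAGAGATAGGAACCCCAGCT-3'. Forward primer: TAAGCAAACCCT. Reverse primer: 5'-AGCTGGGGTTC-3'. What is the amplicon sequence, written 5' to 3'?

Forward primer TAAGCAAACCCT is found on the top strand at positions 111–122.
The reverse primer's reverse complement is GAACCCCAGCT, which matches the template at positions 162–172.
The product is the template from position 111 through 172 (62 bp).

5'-TAAGCAAACCCTCTAGCGCCGCTAGTGTCCCCCTACGAGAGTAAGAGATAGGAACCCCAGCT-3'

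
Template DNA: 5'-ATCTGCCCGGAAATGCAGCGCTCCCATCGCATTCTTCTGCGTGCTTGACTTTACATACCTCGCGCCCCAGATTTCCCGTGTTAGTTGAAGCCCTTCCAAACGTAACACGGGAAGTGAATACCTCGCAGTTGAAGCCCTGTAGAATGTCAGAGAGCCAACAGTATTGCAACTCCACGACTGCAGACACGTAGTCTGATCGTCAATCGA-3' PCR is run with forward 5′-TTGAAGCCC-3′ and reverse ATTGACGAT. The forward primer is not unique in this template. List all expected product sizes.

120 bp, 76 bp

The forward primer TTGAAGCCC matches the top strand at positions 85–93, 129–137.
The reverse primer's reverse complement is ATCGTCAAT, matching at positions 196–204.
Each forward site pairs with the reverse site to give a product ending at position 204: sizes 120, 76 bp.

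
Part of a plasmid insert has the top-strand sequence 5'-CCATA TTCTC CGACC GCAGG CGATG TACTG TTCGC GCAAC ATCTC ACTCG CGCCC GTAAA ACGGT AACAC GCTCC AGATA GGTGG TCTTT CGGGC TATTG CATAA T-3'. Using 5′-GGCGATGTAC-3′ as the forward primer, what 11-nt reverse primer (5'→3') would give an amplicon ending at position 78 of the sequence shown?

5'-TCTGGAGCGTG-3'

The forward primer binds at positions 19–28; the product's 3' end on the top strand is position 78.
The reverse primer anneals to the top strand over positions 68–78, i.e. to CACGCTCCAGA.
Its sequence written 5'→3' is the reverse complement: TCTGGAGCGTG.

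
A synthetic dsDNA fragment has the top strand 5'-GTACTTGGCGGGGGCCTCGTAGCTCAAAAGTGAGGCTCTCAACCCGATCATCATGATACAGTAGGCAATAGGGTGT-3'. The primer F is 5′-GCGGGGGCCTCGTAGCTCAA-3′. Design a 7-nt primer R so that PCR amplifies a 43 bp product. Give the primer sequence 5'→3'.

5'-TGATCGG-3'

The forward primer binds at positions 8–27, so a 43 bp product ends at position 8 + 43 − 1 = 50.
The reverse primer anneals to the top strand over positions 44–50, i.e. to CCGATCA.
Its sequence written 5'→3' is the reverse complement: TGATCGG.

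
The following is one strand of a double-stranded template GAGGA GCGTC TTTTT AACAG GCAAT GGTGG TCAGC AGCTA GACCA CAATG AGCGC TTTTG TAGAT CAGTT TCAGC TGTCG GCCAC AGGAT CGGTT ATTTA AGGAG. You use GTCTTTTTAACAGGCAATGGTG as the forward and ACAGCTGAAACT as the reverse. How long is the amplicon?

The forward primer matches the template at positions 8–29.
Taking the reverse complement of ACAGCTGAAACT gives AGTTTCAGCTGT, found at positions 67–78 on the template; the primer anneals here to the top strand with its 3' end pointing upstream.
The product runs from position 8 to position 78, so its length is 78 − 8 + 1 = 71 bp.

71 bp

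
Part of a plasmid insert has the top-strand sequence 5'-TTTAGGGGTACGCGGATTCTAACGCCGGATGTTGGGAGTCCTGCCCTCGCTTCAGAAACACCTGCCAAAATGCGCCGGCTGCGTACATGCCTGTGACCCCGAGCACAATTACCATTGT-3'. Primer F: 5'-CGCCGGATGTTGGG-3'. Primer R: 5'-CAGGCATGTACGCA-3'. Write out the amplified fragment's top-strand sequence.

The forward primer matches the template at positions 23–36.
Reverse complement of the reverse primer: TGCGTACATGCCTG. This occurs on the top strand at positions 80–93.
The product is the template from position 23 through 93 (71 bp).

5'-CGCCGGATGTTGGGAGTCCTGCCCTCGCTTCAGAAACACCTGCCAAAATGCGCCGGCTGCGTACATGCCTG-3'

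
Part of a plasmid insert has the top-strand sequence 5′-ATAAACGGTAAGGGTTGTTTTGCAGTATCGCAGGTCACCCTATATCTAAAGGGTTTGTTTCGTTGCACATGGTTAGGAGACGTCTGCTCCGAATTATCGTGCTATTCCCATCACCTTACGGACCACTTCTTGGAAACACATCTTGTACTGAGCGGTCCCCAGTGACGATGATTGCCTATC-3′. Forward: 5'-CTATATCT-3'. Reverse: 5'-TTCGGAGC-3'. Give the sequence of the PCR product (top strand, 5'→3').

Forward primer CTATATCT is found on the top strand at positions 40–47.
The reverse primer's reverse complement is GCTCCGAA, which matches the template at positions 86–93.
The product is the template from position 40 through 93 (54 bp).

5'-CTATATCTAAAGGGTTTGTTTCGTTGCACATGGTTAGGAGACGTCTGCTCCGAA-3'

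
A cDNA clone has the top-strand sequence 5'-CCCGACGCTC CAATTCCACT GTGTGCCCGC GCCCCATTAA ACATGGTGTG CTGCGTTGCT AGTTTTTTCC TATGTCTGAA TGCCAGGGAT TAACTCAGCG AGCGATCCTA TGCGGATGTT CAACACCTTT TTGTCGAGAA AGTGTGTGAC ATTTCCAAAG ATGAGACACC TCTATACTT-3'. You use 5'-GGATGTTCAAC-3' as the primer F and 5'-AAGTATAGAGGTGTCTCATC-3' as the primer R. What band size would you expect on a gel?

66 bp

Forward primer GGATGTTCAAC is found on the top strand at positions 114–124.
Taking the reverse complement of AAGTATAGAGGTGTCTCATC gives GATGAGACACCTCTATACTT, found at positions 160–179 on the template; the primer anneals here to the top strand with its 3' end pointing upstream.
The product runs from position 114 to position 179, so its length is 179 − 114 + 1 = 66 bp.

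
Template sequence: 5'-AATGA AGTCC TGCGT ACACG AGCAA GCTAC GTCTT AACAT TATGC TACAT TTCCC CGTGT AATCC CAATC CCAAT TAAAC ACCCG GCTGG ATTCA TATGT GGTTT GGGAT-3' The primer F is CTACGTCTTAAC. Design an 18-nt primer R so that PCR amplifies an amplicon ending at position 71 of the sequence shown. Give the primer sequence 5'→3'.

5'-GGATTGGGATTACACGGG-3'

The forward primer binds at positions 27–38; the product's 3' end on the top strand is position 71.
The reverse primer anneals to the top strand over positions 54–71, i.e. to CCCGTGTAATCCCAATCC.
Its sequence written 5'→3' is the reverse complement: GGATTGGGATTACACGGG.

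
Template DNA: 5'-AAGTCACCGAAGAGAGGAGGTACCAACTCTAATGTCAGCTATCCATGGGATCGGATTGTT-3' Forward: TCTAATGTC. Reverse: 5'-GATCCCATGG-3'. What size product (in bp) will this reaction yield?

25 bp

Forward primer TCTAATGTC is found on the top strand at positions 28–36.
Taking the reverse complement of GATCCCATGG gives CCATGGGATC, found at positions 43–52 on the template; the primer anneals here to the top strand with its 3' end pointing upstream.
The product runs from position 28 to position 52, so its length is 52 − 28 + 1 = 25 bp.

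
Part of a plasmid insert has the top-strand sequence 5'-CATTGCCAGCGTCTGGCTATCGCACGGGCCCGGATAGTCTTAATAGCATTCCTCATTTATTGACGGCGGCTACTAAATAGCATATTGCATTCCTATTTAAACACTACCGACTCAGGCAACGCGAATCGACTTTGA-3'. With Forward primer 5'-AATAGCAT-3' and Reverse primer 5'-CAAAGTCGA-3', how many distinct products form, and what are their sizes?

The forward primer AATAGCAT matches the top strand at positions 42–49, 76–83.
The reverse primer's reverse complement is TCGACTTTG, matching at positions 126–134.
Each forward site pairs with the reverse site to give a product ending at position 134: sizes 93, 59 bp.

Two products: 93 bp, 59 bp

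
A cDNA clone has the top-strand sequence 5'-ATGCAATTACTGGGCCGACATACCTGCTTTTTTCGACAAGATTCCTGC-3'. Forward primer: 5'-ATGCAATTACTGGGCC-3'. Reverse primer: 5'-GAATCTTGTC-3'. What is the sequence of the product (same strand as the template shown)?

5'-ATGCAATTACTGGGCCGACATACCTGCTTTTTTCGACAAGATTC-3'

Forward primer ATGCAATTACTGGGCC is found on the top strand at positions 1–16.
Reverse complement of the reverse primer: GACAAGATTC. This occurs on the top strand at positions 35–44.
The product is the template from position 1 through 44 (44 bp).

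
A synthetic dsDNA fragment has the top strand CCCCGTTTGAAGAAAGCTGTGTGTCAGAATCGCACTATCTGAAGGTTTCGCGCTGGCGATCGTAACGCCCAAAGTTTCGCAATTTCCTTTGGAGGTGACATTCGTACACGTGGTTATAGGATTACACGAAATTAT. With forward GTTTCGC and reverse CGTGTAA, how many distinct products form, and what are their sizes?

Two products: 84 bp, 55 bp

The forward primer GTTTCGC matches the top strand at positions 45–51, 74–80.
The reverse primer's reverse complement is TTACACG, matching at positions 122–128.
Each forward site pairs with the reverse site to give a product ending at position 128: sizes 84, 55 bp.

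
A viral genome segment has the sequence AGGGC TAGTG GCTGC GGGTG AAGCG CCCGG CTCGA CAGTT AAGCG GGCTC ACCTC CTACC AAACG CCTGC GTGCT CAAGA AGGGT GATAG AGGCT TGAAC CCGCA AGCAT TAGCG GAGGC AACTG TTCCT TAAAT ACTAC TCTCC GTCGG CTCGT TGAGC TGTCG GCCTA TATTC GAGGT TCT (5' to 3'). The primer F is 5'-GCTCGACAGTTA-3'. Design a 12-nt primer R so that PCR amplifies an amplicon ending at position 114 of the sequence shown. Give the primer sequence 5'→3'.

The forward primer binds at positions 30–41; the product's 3' end on the top strand is position 114.
The reverse primer anneals to the top strand over positions 103–114, i.e. to GCAAGCATTAGC.
Its sequence written 5'→3' is the reverse complement: GCTAATGCTTGC.

5'-GCTAATGCTTGC-3'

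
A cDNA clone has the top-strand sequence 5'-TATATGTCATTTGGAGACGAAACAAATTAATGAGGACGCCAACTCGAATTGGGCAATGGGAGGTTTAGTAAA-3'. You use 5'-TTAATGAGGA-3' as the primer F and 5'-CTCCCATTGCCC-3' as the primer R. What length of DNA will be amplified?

36 bp

Scanning the template, TTAATGAGGA occurs at positions 27–36; this primer anneals to the bottom strand there with its 3' end pointing downstream.
Taking the reverse complement of CTCCCATTGCCC gives GGGCAATGGGAG, found at positions 51–62 on the template; the primer anneals here to the top strand with its 3' end pointing upstream.
The product runs from position 27 to position 62, so its length is 62 − 27 + 1 = 36 bp.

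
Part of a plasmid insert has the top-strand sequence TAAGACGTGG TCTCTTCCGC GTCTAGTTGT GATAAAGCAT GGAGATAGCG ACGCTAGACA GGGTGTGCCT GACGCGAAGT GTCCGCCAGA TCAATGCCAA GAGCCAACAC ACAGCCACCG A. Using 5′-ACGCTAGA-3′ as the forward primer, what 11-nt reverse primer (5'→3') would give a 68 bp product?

The forward primer binds at positions 51–58, so a 68 bp product ends at position 51 + 68 − 1 = 118.
The reverse primer anneals to the top strand over positions 108–118, i.e. to CACACAGCCAC.
Its sequence written 5'→3' is the reverse complement: GTGGCTGTGTG.

5'-GTGGCTGTGTG-3'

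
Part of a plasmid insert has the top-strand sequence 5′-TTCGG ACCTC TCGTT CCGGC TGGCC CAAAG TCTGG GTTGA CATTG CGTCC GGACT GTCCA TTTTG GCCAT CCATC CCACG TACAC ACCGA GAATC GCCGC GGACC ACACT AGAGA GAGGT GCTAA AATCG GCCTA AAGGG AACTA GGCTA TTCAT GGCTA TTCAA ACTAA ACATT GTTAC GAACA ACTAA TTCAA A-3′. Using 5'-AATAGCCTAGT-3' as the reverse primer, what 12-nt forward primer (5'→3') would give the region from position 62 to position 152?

The reverse primer's reverse complement ACTAGGCTATT matches the template at positions 142–152; the product starts at position 62.
The forward primer is identical to the top strand over positions 62–73: TTTGGCCATCCA.

5'-TTTGGCCATCCA-3'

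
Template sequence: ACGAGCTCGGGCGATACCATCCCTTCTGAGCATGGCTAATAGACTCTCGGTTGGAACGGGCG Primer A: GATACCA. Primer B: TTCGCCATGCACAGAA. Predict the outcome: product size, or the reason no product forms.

Primer B (TTCGCCATGCACAGAA) does not match the top strand, and its reverse complement TTCTGTGCATGGCGAA does not match either.
With no annealing site for primer B, no amplification occurs.

No product — primer B has no binding site in the template.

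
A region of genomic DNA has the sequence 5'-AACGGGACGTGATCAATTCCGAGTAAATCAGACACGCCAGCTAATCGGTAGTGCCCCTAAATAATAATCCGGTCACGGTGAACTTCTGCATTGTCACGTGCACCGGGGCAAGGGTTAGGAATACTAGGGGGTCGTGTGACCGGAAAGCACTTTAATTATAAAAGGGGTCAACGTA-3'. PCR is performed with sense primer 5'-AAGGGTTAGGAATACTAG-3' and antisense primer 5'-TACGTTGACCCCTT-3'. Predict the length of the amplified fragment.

66 bp

The forward primer matches the template at positions 110–127.
Reverse complement of the reverse primer: AAGGGGTCAACGTA. This occurs on the top strand at positions 162–175.
Product length = (reverse-primer end) − (forward-primer start) + 1 = 175 − 110 + 1 = 66 bp.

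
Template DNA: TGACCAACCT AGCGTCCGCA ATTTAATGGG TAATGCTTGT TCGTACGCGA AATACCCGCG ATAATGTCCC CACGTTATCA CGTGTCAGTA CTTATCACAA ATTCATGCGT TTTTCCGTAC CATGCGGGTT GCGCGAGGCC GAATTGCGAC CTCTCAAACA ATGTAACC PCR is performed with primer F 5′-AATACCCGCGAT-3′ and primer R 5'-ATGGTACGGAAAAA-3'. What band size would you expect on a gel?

The forward primer matches the template at positions 51–62.
The reverse primer's reverse complement is TTTTTCCGTACCAT, which matches the template at positions 110–123.
Product length = (reverse-primer end) − (forward-primer start) + 1 = 123 − 51 + 1 = 73 bp.

73 bp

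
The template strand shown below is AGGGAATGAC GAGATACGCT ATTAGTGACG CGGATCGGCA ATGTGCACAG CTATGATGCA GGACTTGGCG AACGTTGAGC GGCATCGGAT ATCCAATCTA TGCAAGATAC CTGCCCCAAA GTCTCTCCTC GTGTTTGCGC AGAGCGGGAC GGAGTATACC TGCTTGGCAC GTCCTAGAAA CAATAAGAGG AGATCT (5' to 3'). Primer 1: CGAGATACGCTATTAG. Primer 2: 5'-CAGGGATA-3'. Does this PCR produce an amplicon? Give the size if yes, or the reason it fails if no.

Primer 2 (CAGGGATA) does not match the top strand, and its reverse complement TATCCCTG does not match either.
With no annealing site for primer 2, no amplification occurs.

No product — primer 2 has no binding site in the template.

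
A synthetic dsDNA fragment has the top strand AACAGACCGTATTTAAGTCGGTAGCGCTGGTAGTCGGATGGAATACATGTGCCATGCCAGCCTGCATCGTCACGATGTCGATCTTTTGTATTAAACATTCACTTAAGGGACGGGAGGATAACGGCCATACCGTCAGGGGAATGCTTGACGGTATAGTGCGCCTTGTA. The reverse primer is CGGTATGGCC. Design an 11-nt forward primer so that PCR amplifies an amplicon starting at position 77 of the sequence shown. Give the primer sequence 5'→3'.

The reverse primer's reverse complement GGCCATACCG matches the template at positions 123–132; the product starts at position 77.
The forward primer is identical to the top strand over positions 77–87: GTCGATCTTTT.

5'-GTCGATCTTTT-3'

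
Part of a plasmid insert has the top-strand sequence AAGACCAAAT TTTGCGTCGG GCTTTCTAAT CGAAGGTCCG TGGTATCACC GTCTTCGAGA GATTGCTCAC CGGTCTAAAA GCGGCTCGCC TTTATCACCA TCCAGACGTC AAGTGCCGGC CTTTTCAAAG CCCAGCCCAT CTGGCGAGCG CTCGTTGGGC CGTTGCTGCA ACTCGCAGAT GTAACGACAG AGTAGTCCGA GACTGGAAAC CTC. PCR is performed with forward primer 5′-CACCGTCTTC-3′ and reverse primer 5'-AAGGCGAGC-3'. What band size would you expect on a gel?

46 bp

Forward primer CACCGTCTTC is found on the top strand at positions 47–56.
The reverse primer's reverse complement is GCTCGCCTT, which matches the template at positions 84–92.
Product length = (reverse-primer end) − (forward-primer start) + 1 = 92 − 47 + 1 = 46 bp.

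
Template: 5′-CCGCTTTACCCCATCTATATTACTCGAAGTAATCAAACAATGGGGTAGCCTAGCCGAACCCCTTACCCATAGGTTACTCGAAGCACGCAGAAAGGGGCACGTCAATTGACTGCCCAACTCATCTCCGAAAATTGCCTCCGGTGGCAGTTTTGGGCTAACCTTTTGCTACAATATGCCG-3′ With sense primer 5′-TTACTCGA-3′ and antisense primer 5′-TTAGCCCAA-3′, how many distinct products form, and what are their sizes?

The forward primer TTACTCGA matches the top strand at positions 20–27, 74–81.
The reverse primer's reverse complement is TTGGGCTAA, matching at positions 150–158.
Each forward site pairs with the reverse site to give a product ending at position 158: sizes 139, 85 bp.

Two products: 139 bp, 85 bp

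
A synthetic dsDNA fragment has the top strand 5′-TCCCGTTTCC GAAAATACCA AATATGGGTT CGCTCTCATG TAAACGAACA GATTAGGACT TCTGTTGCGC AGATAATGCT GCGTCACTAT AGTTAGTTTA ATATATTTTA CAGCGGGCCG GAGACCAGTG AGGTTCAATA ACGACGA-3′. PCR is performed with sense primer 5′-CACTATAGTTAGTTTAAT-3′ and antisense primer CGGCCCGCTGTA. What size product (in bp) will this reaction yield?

36 bp

The forward primer matches the template at positions 85–102.
Reverse complement of the reverse primer: TACAGCGGGCCG. This occurs on the top strand at positions 109–120.
Amplicon spans positions 85–120: 36 bp.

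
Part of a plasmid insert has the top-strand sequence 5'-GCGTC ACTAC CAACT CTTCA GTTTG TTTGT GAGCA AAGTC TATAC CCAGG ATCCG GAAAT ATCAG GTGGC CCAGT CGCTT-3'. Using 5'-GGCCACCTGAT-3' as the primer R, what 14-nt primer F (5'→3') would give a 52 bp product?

5'-AGTTTGTTTGTGAG-3'

The reverse primer's reverse complement ATCAGGTGGCC matches the template at positions 61–71, so the product ends at position 71.
A 52 bp product then starts at position 71 − 52 + 1 = 20.
The forward primer is identical to the top strand there: AGTTTGTTTGTGAG.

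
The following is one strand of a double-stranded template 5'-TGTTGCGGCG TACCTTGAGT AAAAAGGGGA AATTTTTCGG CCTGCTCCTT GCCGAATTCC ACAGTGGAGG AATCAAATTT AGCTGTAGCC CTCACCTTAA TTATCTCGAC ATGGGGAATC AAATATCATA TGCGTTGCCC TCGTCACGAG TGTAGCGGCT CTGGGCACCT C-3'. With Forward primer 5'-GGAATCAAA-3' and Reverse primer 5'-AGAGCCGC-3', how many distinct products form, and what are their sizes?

Two products: 94 bp, 48 bp

The forward primer GGAATCAAA matches the top strand at positions 69–77, 115–123.
The reverse primer's reverse complement is GCGGCTCT, matching at positions 155–162.
Each forward site pairs with the reverse site to give a product ending at position 162: sizes 94, 48 bp.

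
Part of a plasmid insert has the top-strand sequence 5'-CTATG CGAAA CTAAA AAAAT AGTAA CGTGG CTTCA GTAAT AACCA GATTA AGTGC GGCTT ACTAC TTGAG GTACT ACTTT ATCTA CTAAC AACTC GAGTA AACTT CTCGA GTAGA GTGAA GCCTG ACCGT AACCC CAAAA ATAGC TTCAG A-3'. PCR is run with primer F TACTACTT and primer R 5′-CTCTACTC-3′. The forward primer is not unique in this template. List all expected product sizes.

57 bp, 45 bp

The forward primer TACTACTT matches the top strand at positions 60–67, 72–79.
The reverse primer's reverse complement is GAGTAGAG, matching at positions 109–116.
Each forward site pairs with the reverse site to give a product ending at position 116: sizes 57, 45 bp.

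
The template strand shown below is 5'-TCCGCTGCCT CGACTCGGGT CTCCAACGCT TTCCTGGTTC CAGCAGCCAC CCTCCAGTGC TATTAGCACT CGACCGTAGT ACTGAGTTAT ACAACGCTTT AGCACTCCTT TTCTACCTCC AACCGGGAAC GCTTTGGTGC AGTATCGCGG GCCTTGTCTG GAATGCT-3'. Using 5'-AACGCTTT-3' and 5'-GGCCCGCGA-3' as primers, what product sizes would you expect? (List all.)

The forward primer AACGCTTT matches the top strand at positions 25–32, 93–100, 128–135.
The reverse primer's reverse complement is TCGCGGGCC, matching at positions 145–153.
Each forward site pairs with the reverse site to give a product ending at position 153: sizes 129, 61, 26 bp.

129 bp, 61 bp, 26 bp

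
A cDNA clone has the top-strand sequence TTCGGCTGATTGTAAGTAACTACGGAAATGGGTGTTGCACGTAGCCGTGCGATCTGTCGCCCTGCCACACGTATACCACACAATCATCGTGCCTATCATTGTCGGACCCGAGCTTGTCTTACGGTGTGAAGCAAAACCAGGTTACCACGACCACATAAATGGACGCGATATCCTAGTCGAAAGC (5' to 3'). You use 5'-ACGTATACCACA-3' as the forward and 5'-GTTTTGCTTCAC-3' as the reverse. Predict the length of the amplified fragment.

Scanning the template, ACGTATACCACA occurs at positions 69–80; this primer anneals to the bottom strand there with its 3' end pointing downstream.
Reverse complement of the reverse primer: GTGAAGCAAAAC. This occurs on the top strand at positions 126–137.
Product length = (reverse-primer end) − (forward-primer start) + 1 = 137 − 69 + 1 = 69 bp.

69 bp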